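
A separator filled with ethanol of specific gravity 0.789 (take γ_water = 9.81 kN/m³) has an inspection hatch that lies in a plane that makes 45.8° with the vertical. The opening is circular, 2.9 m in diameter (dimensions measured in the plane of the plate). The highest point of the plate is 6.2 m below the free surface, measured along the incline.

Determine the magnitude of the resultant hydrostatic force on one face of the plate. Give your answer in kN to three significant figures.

γ = 0.789 × 9.81 = 7.74009 kN/m³.
The plate makes 45.8° with the vertical, i.e. θ = 90° − 45.8° = 44.2° to the horizontal. Measuring y along the incline from the free-surface line, vertical depth h = y·sinθ with sinθ = 0.697165.
The centroid is at the centre, 1.45 m below the top of the plate, so y_c = 6.2 + 1.45 = 7.65 m and h_c = 7.65 × 0.697165 = 5.33331 m.
A = π(1.45)² = 6.6052 m².
Resultant F = γ·h_c·A = 7.74009 × 5.33331 × 6.6052 = 272.665 kN.

F ≈ 273 kN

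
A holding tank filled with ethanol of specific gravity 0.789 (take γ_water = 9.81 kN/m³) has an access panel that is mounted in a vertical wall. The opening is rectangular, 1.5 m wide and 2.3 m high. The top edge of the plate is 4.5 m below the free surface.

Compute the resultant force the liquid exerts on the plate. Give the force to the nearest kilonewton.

F ≈ 151 kN

γ = 0.789 × 9.81 = 7.74009 kN/m³.
The centroid lies 2.3/2 = 1.15 m below the top edge, so the centroid depth is h_c = 4.5 + 1.15 = 5.65 m.
A = 1.5 × 2.3 = 3.45 m².
Resultant F = γ·h_c·A = 7.74009 × 5.65 × 3.45 = 150.874 kN.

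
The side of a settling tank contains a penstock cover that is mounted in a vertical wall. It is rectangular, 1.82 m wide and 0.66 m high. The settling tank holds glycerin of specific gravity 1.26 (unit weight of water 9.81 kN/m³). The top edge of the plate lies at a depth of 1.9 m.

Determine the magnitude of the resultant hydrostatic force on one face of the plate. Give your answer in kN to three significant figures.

γ = 1.26 × 9.81 = 12.3606 kN/m³.
The centroid lies 0.66/2 = 0.33 m below the top edge, so the centroid depth is h_c = 1.9 + 0.33 = 2.23 m.
A = 1.82 × 0.66 = 1.2012 m².
Resultant F = γ·h_c·A = 12.3606 × 2.23 × 1.2012 = 33.11 kN.

F ≈ 33.1 kN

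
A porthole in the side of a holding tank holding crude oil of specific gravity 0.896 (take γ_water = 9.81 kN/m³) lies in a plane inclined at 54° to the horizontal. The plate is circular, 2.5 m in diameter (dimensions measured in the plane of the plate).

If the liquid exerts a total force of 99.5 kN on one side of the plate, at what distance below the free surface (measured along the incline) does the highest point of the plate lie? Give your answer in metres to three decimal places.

γ = 0.896 × 9.81 = 8.78976 kN/m³.
A = π(1.25)² = 4.90874 m².
From F = γ·h_c·A, the centroid depth is h_c = 99.5/(8.78976 × 4.90874) = 2.30609 m.
Let θ = 54° be the plate's angle to the horizontal; measure y along the incline from where the plane meets the free surface. Vertical depth h = y·sinθ with sinθ = 0.809017.
Along the incline, y_c = h_c/sinθ = 2.30609/0.809017 = 2.85048 m.
The centroid is at the centre, 1.25 m below the top of the plate, so the highest point sits at y_top = 2.85048 − 1.25 = 1.60048 m along the incline.

y_top ≈ 1.600 m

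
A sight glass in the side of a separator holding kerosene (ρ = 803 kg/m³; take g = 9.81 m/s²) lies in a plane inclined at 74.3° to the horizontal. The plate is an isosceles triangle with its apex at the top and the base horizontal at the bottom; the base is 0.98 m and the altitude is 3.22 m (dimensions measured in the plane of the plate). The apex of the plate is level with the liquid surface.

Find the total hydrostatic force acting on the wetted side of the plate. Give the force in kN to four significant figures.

F ≈ 25.69 kN

γ = ρg = 803 × 9.81 / 1000 = 7.87743 kN/m³.
Let θ = 74.3° be the plate's angle to the horizontal; measure y along the incline from where the plane meets the free surface. Vertical depth h = y·sinθ with sinθ = 0.962692.
With the apex up, the centroid sits 2h/3 = 2 × 3.22/3 = 2.14667 m below the apex, so y_c = 2.14667 m and h_c = 2.14667 × 0.962692 = 2.06658 m.
A = ½ × 0.98 × 3.22 = 1.5778 m².
Resultant F = γ·h_c·A = 7.87743 × 2.06658 × 1.5778 = 25.6855 kN.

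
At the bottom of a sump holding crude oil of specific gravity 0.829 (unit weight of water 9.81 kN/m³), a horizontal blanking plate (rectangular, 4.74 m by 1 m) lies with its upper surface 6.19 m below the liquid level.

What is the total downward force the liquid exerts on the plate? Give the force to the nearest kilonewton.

F ≈ 239 kN

γ = 0.829 × 9.81 = 8.13249 kN/m³.
The plate is horizontal, so pressure is uniform at p = γ·h = 8.13249 × 6.19 = 50.3401 kN/m².
A = 4.74 × 1 = 4.74 m².
F = p·A = 50.3401 × 4.74 = 238.612 kN.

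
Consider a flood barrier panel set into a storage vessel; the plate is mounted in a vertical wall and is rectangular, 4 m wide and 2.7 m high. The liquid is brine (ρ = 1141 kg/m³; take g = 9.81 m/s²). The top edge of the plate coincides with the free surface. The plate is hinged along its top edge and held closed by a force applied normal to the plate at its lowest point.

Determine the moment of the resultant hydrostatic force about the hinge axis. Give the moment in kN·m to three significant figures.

γ = ρg = 1141 × 9.81 / 1000 = 11.19321 kN/m³.
The centroid lies 2.7/2 = 1.35 m below the top edge, so the centroid depth is h_c = 1.35 m.
A = 4 × 2.7 = 10.8 m².
Resultant F = γ·h_c·A = 11.19321 × 1.35 × 10.8 = 163.197 kN.
I_c = b·h³/12 = 4 × 2.7³/12 = 6.561 m⁴.
Centre of pressure: y_p = y_c + I_c/(y_c·A) = 1.35 + 6.561/(1.35 × 10.8) = 1.35 + 0.45 = 1.8 m along the plane.
The resultant acts 1.35 + 0.45 = 1.8 m (along the plate) below the hinge at the top edge, so the moment about the hinge is M = F × 1.8 = 163.197 × 1.8 = 293.755 kN·m.

M ≈ 294 kN·m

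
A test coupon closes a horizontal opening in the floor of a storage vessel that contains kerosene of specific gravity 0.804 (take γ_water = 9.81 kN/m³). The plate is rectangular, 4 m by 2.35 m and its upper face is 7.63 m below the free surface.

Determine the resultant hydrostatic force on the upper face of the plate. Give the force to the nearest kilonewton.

F ≈ 566 kN

γ = 0.804 × 9.81 = 7.88724 kN/m³.
The plate is horizontal, so pressure is uniform at p = γ·h = 7.88724 × 7.63 = 60.1796 kN/m².
A = 4 × 2.35 = 9.4 m².
F = p·A = 60.1796 × 9.4 = 565.688 kN.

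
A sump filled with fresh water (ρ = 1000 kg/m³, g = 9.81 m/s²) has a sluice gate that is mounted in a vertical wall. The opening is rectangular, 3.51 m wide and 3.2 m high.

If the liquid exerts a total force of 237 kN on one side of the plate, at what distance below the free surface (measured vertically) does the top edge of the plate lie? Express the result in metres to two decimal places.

d_top ≈ 0.55 m

γ = ρg = 1000 × 9.81 = 9810 N/m³ = 9.81 kN/m³.
A = 3.51 × 3.2 = 11.232 m².
From F = γ·h_c·A, the centroid depth is h_c = 237/(9.81 × 11.232) = 2.15091 m.
The centroid lies 3.2/2 = 1.6 m below the top edge, so the top edge sits at h_top = 2.15091 − 1.6 = 0.55091 m below the surface.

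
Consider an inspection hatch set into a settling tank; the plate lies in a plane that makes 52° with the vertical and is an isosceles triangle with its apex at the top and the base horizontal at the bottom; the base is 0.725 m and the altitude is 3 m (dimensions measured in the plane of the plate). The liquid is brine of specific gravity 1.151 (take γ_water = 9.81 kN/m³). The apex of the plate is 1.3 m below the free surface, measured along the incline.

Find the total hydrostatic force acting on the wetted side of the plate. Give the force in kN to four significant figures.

F ≈ 24.95 kN

γ = 1.151 × 9.81 = 11.29131 kN/m³.
The plate makes 52° with the vertical, i.e. θ = 90° − 52° = 38° to the horizontal. Measuring y along the incline from the free-surface line, vertical depth h = y·sinθ with sinθ = 0.615661.
With the apex up, the centroid sits 2h/3 = 2 × 3/3 = 2 m below the apex, so y_c = 1.3 + 2 = 3.3 m and h_c = 3.3 × 0.615661 = 2.03168 m.
A = ½ × 0.725 × 3 = 1.0875 m².
Resultant F = γ·h_c·A = 11.29131 × 2.03168 × 1.0875 = 24.9476 kN.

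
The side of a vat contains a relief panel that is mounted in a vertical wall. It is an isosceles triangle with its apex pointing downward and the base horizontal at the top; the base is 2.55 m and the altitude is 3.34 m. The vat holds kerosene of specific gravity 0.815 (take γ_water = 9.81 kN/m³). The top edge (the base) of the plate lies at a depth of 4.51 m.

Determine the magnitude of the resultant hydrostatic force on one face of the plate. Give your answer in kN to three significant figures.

F ≈ 191 kN

γ = 0.815 × 9.81 = 7.99515 kN/m³.
With the apex down, the centroid sits h/3 = 3.34/3 = 1.11333 m below the base (the top edge), so the centroid depth is h_c = 4.51 + 1.11333 = 5.62333 m.
A = ½ × 2.55 × 3.34 = 4.2585 m².
Resultant F = γ·h_c·A = 7.99515 × 5.62333 × 4.2585 = 191.459 kN.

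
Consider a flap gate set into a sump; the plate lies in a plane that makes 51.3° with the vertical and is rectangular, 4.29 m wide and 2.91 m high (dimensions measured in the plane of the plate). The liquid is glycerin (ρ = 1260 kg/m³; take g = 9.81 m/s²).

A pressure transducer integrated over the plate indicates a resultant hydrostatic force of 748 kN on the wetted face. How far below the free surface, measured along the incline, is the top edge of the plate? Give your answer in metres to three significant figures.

γ = ρg = 1260 × 9.81 / 1000 = 12.3606 kN/m³.
A = 4.29 × 2.91 = 12.4839 m².
From F = γ·h_c·A, the centroid depth is h_c = 748/(12.3606 × 12.4839) = 4.84743 m.
The plate makes 51.3° with the vertical, i.e. θ = 90° − 51.3° = 38.7° to the horizontal. Measuring y along the incline from the free-surface line, vertical depth h = y·sinθ with sinθ = 0.625243.
Along the incline, y_c = h_c/sinθ = 4.84743/0.625243 = 7.75287 m.
The centroid lies 2.91/2 = 1.455 m below the top edge, so the top edge sits at y_top = 7.75287 − 1.455 = 6.29787 m along the incline.

y_top ≈ 6.30 m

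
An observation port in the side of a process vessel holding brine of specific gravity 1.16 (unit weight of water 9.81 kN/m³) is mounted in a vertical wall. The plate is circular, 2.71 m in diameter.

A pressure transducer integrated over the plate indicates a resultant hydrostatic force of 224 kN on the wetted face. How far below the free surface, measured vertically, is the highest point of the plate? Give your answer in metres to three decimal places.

γ = 1.16 × 9.81 = 11.3796 kN/m³.
A = π(1.355)² = 5.76804 m².
From F = γ·h_c·A, the centroid depth is h_c = 224/(11.3796 × 5.76804) = 3.41266 m.
The centroid is at the centre, 1.355 m below the top of the plate, so the highest point sits at h_top = 3.41266 − 1.355 = 2.05766 m below the surface.

d_top ≈ 2.058 m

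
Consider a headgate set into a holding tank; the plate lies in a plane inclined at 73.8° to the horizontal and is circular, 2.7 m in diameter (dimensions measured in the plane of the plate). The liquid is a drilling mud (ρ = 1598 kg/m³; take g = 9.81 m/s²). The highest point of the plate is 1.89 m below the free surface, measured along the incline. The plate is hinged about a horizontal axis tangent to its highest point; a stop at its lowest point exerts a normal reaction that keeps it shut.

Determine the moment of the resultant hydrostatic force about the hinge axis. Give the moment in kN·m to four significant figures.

M ≈ 416.3 kN·m

γ = ρg = 1598 × 9.81 / 1000 = 15.67638 kN/m³.
Let θ = 73.8° be the plate's angle to the horizontal; measure y along the incline from where the plane meets the free surface. Vertical depth h = y·sinθ with sinθ = 0.960294.
The centroid is at the centre, 1.35 m below the top of the plate, so y_c = 1.89 + 1.35 = 3.24 m and h_c = 3.24 × 0.960294 = 3.11135 m.
A = π(1.35)² = 5.72555 m².
Resultant F = γ·h_c·A = 15.67638 × 3.11135 × 5.72555 = 279.262 kN.
I_c = πr⁴/4 = π × 1.35⁴/4 = 2.6087 m⁴.
Centre of pressure: y_p = y_c + I_c/(y_c·A) = 3.24 + 2.6087/(3.24 × 5.72555) = 3.24 + 0.140625 = 3.38063 m along the plane.
The resultant acts 1.35 + 0.140625 = 1.49063 m (along the plate) below the hinge at the top edge, so the moment about the hinge is M = F × 1.49063 = 279.262 × 1.49063 = 416.276 kN·m.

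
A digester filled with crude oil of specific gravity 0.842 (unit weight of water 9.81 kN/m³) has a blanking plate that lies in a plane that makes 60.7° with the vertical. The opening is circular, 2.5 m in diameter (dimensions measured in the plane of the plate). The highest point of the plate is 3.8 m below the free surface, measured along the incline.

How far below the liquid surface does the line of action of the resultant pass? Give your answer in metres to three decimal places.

γ = 0.842 × 9.81 = 8.26002 kN/m³.
The plate makes 60.7° with the vertical, i.e. θ = 90° − 60.7° = 29.3° to the horizontal. Measuring y along the incline from the free-surface line, vertical depth h = y·sinθ with sinθ = 0.489382.
The centroid is at the centre, 1.25 m below the top of the plate, so y_c = 3.8 + 1.25 = 5.05 m and h_c = 5.05 × 0.489382 = 2.47138 m.
A = π(1.25)² = 4.90874 m².
Resultant F = γ·h_c·A = 8.26002 × 2.47138 × 4.90874 = 100.205 kN.
I_c = πr⁴/4 = π × 1.25⁴/4 = 1.91748 m⁴.
Centre of pressure: y_p = y_c + I_c/(y_c·A) = 5.05 + 1.91748/(5.05 × 4.90874) = 5.05 + 0.0773516 = 5.12735 m along the plane.
Vertically, h_p = y_p·sinθ = 5.12735 × 0.489382 = 2.50923 m.

h_p = 2.509 m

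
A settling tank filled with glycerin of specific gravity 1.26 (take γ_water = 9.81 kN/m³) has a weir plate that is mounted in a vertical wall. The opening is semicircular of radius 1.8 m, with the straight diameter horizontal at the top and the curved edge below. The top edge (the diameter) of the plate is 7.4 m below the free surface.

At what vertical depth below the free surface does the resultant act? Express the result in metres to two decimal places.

γ = 1.26 × 9.81 = 12.3606 kN/m³.
The centroid of a semicircle lies 4r/(3π) = 0.763944 m from the diameter, here below the top edge, so the centroid depth is h_c = 7.4 + 0.763944 = 8.16394 m.
A = πr²/2 = π × 1.8²/2 = 5.08938 m².
Resultant F = γ·h_c·A = 12.3606 × 8.16394 × 5.08938 = 513.575 kN.
I_c = (π/8 − 8/(9π))·r⁴ = 0.109757 × 1.8⁴ = 1.15219 m⁴.
Centre of pressure: y_p = y_c + I_c/(y_c·A) = 8.16394 + 1.15219/(8.16394 × 5.08938) = 8.16394 + 0.0277306 = 8.19167 m along the plane.

h_p = 8.19 m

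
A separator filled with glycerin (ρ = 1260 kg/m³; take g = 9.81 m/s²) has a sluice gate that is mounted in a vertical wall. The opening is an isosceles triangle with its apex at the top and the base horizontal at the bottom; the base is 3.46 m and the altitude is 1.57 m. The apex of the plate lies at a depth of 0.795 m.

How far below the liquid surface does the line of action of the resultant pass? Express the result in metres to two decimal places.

γ = ρg = 1260 × 9.81 / 1000 = 12.3606 kN/m³.
With the apex up, the centroid sits 2h/3 = 2 × 1.57/3 = 1.04667 m below the apex, so the centroid depth is h_c = 0.795 + 1.04667 = 1.84167 m.
A = ½ × 3.46 × 1.57 = 2.7161 m².
Resultant F = γ·h_c·A = 12.3606 × 1.84167 × 2.7161 = 61.8297 kN.
I_c = b·h³/36 = 3.46 × 1.57³/36 = 0.37194 m⁴.
Centre of pressure: y_p = y_c + I_c/(y_c·A) = 1.84167 + 0.37194/(1.84167 × 2.7161) = 1.84167 + 0.0743559 = 1.91603 m along the plane.

h_p = 1.92 m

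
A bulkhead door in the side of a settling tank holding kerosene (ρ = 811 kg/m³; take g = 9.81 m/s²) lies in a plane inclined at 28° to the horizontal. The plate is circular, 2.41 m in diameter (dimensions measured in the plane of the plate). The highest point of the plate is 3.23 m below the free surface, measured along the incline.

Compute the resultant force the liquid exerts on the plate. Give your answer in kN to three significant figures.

F ≈ 75.6 kN

γ = ρg = 811 × 9.81 / 1000 = 7.95591 kN/m³.
Let θ = 28° be the plate's angle to the horizontal; measure y along the incline from where the plane meets the free surface. Vertical depth h = y·sinθ with sinθ = 0.469472.
The centroid is at the centre, 1.205 m below the top of the plate, so y_c = 3.23 + 1.205 = 4.435 m and h_c = 4.435 × 0.469472 = 2.08211 m.
A = π(1.205)² = 4.56167 m².
Resultant F = γ·h_c·A = 7.95591 × 2.08211 × 4.56167 = 75.5644 kN.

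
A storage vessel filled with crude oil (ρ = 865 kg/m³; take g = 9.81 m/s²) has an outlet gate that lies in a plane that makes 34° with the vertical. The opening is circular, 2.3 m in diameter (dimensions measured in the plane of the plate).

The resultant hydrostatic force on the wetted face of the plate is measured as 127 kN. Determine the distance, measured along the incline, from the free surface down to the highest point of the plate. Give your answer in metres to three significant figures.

y_top ≈ 3.20 m

γ = ρg = 865 × 9.81 / 1000 = 8.48565 kN/m³.
A = π(1.15)² = 4.15476 m².
From F = γ·h_c·A, the centroid depth is h_c = 127/(8.48565 × 4.15476) = 3.60224 m.
The plate makes 34° with the vertical, i.e. θ = 90° − 34° = 56° to the horizontal. Measuring y along the incline from the free-surface line, vertical depth h = y·sinθ with sinθ = 0.829038.
Along the incline, y_c = h_c/sinθ = 3.60224/0.829038 = 4.34508 m.
The centroid is at the centre, 1.15 m below the top of the plate, so the highest point sits at y_top = 4.34508 − 1.15 = 3.19508 m along the incline.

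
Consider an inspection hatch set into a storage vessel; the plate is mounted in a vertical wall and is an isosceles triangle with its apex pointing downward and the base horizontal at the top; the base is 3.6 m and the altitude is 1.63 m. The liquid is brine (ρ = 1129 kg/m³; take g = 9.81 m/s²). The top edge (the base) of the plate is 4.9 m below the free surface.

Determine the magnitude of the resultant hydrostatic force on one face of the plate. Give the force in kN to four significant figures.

F ≈ 176.9 kN

γ = ρg = 1129 × 9.81 / 1000 = 11.07549 kN/m³.
With the apex down, the centroid sits h/3 = 1.63/3 = 0.543333 m below the base (the top edge), so the centroid depth is h_c = 4.9 + 0.543333 = 5.44333 m.
A = ½ × 3.6 × 1.63 = 2.934 m².
Resultant F = γ·h_c·A = 11.07549 × 5.44333 × 2.934 = 176.884 kN.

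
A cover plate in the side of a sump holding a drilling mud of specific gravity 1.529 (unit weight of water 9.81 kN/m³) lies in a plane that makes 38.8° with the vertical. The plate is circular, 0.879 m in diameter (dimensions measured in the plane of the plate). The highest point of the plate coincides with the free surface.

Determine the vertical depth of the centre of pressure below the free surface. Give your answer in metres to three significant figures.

h_p = 0.428 m

γ = 1.529 × 9.81 = 14.99949 kN/m³.
The plate makes 38.8° with the vertical, i.e. θ = 90° − 38.8° = 51.2° to the horizontal. Measuring y along the incline from the free-surface line, vertical depth h = y·sinθ with sinθ = 0.779338.
The centroid is at the centre, 0.4395 m below the top of the plate, so y_c = 0.4395 m and h_c = 0.4395 × 0.779338 = 0.342519 m.
A = π(0.4395)² = 0.606831 m².
Resultant F = γ·h_c·A = 14.99949 × 0.342519 × 0.606831 = 3.11766 kN.
I_c = πr⁴/4 = π × 0.4395⁴/4 = 0.0293039 m⁴.
Centre of pressure: y_p = y_c + I_c/(y_c·A) = 0.4395 + 0.0293039/(0.4395 × 0.606831) = 0.4395 + 0.109875 = 0.549375 m along the plane.
Vertically, h_p = y_p·sinθ = 0.549375 × 0.779338 = 0.428149 m.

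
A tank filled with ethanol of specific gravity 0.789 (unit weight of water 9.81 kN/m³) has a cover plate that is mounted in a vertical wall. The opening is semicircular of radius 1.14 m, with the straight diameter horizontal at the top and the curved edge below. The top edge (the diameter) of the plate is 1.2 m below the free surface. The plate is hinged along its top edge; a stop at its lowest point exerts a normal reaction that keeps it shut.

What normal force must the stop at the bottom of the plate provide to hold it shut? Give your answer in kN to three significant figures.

P ≈ 12.6 kN

γ = 0.789 × 9.81 = 7.74009 kN/m³.
The centroid of a semicircle lies 4r/(3π) = 0.483831 m from the diameter, here below the top edge, so the centroid depth is h_c = 1.2 + 0.483831 = 1.68383 m.
A = πr²/2 = π × 1.14²/2 = 2.04141 m².
Resultant F = γ·h_c·A = 7.74009 × 1.68383 × 2.04141 = 26.6057 kN.
I_c = (π/8 − 8/(9π))·r⁴ = 0.109757 × 1.14⁴ = 0.185375 m⁴.
Centre of pressure: y_p = y_c + I_c/(y_c·A) = 1.68383 + 0.185375/(1.68383 × 2.04141) = 1.68383 + 0.053929 = 1.73776 m along the plane.
The resultant acts 0.483831 + 0.053929 = 0.53776 m (along the plate) below the hinge at the top edge, so the moment about the hinge is M = F × 0.53776 = 26.6057 × 0.53776 = 14.3075 kN·m.
A normal force at the bottom, 1.14 m from the hinge, must supply this moment: P = 14.3075/1.14 = 12.5504 kN.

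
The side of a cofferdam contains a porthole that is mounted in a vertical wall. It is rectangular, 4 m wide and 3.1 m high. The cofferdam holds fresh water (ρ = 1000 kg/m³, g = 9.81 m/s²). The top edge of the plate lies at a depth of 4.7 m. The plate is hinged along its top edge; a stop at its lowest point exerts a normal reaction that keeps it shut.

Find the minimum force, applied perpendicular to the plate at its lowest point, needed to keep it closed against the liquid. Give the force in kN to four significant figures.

P ≈ 411.6 kN

γ = ρg = 1000 × 9.81 = 9810 N/m³ = 9.81 kN/m³.
The centroid lies 3.1/2 = 1.55 m below the top edge, so the centroid depth is h_c = 4.7 + 1.55 = 6.25 m.
A = 4 × 3.1 = 12.4 m².
Resultant F = γ·h_c·A = 9.81 × 6.25 × 12.4 = 760.275 kN.
I_c = b·h³/12 = 4 × 3.1³/12 = 9.93033 m⁴.
Centre of pressure: y_p = y_c + I_c/(y_c·A) = 6.25 + 9.93033/(6.25 × 12.4) = 6.25 + 0.128133 = 6.37813 m along the plane.
The resultant acts 1.55 + 0.128133 = 1.67813 m (along the plate) below the hinge at the top edge, so the moment about the hinge is M = F × 1.67813 = 760.275 × 1.67813 = 1275.84 kN·m.
A normal force at the bottom, 3.1 m from the hinge, must supply this moment: P = 1275.84/3.1 = 411.561 kN.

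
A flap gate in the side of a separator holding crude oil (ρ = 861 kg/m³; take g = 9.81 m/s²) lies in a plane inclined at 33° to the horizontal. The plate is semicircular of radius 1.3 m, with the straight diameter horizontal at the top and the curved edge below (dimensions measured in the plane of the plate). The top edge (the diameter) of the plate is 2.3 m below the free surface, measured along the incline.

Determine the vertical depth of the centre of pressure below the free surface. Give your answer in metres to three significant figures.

h_p = 1.58 m

γ = ρg = 861 × 9.81 / 1000 = 8.44641 kN/m³.
Let θ = 33° be the plate's angle to the horizontal; measure y along the incline from where the plane meets the free surface. Vertical depth h = y·sinθ with sinθ = 0.544639.
The centroid of a semicircle lies 4r/(3π) = 0.551737 m from the diameter, here below the top edge, so y_c = 2.3 + 0.551737 = 2.85174 m and h_c = 2.85174 × 0.544639 = 1.55317 m.
A = πr²/2 = π × 1.3²/2 = 2.65465 m².
Resultant F = γ·h_c·A = 8.44641 × 1.55317 × 2.65465 = 34.8256 kN.
I_c = (π/8 − 8/(9π))·r⁴ = 0.109757 × 1.3⁴ = 0.313477 m⁴.
Centre of pressure: y_p = y_c + I_c/(y_c·A) = 2.85174 + 0.313477/(2.85174 × 2.65465) = 2.85174 + 0.0414084 = 2.89315 m along the plane.
Vertically, h_p = y_p·sinθ = 2.89315 × 0.544639 = 1.57572 m.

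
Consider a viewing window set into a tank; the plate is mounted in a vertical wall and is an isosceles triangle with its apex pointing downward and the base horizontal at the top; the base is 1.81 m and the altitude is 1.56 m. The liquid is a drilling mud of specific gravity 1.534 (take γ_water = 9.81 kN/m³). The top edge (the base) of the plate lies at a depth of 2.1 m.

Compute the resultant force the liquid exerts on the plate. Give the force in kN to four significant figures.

γ = 1.534 × 9.81 = 15.04854 kN/m³.
With the apex down, the centroid sits h/3 = 1.56/3 = 0.52 m below the base (the top edge), so the centroid depth is h_c = 2.1 + 0.52 = 2.62 m.
A = ½ × 1.81 × 1.56 = 1.4118 m².
Resultant F = γ·h_c·A = 15.04854 × 2.62 × 1.4118 = 55.6633 kN.

F ≈ 55.66 kN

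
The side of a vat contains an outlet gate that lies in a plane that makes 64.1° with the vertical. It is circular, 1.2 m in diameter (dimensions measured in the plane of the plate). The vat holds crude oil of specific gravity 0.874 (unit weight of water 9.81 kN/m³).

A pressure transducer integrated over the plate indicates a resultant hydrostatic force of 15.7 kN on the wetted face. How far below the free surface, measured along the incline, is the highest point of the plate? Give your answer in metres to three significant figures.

y_top ≈ 3.11 m

γ = 0.874 × 9.81 = 8.57394 kN/m³.
A = π(0.6)² = 1.13097 m².
From F = γ·h_c·A, the centroid depth is h_c = 15.7/(8.57394 × 1.13097) = 1.61908 m.
The plate makes 64.1° with the vertical, i.e. θ = 90° − 64.1° = 25.9° to the horizontal. Measuring y along the incline from the free-surface line, vertical depth h = y·sinθ with sinθ = 0.436802.
Along the incline, y_c = h_c/sinθ = 1.61908/0.436802 = 3.70667 m.
The centroid is at the centre, 0.6 m below the top of the plate, so the highest point sits at y_top = 3.70667 − 0.6 = 3.10667 m along the incline.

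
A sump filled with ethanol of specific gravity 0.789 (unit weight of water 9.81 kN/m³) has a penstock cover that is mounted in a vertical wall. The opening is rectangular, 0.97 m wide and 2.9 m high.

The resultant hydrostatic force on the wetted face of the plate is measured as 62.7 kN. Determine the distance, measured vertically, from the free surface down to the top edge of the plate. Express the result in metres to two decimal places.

γ = 0.789 × 9.81 = 7.74009 kN/m³.
A = 0.97 × 2.9 = 2.813 m².
From F = γ·h_c·A, the centroid depth is h_c = 62.7/(7.74009 × 2.813) = 2.87973 m.
The centroid lies 2.9/2 = 1.45 m below the top edge, so the top edge sits at h_top = 2.87973 − 1.45 = 1.42973 m below the surface.

d_top ≈ 1.43 m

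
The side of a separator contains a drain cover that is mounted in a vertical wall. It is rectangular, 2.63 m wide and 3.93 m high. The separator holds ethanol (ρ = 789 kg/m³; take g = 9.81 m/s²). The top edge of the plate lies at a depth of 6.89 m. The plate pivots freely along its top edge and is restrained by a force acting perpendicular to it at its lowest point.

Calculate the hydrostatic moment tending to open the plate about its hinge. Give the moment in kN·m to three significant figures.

M ≈ 1490 kN·m

γ = ρg = 789 × 9.81 / 1000 = 7.74009 kN/m³.
The centroid lies 3.93/2 = 1.965 m below the top edge, so the centroid depth is h_c = 6.89 + 1.965 = 8.855 m.
A = 2.63 × 3.93 = 10.3359 m².
Resultant F = γ·h_c·A = 7.74009 × 8.855 × 10.3359 = 708.407 kN.
I_c = b·h³/12 = 2.63 × 3.93³/12 = 13.3031 m⁴.
Centre of pressure: y_p = y_c + I_c/(y_c·A) = 8.855 + 13.3031/(8.855 × 10.3359) = 8.855 + 0.14535 = 9.00035 m along the plane.
The resultant acts 1.965 + 0.14535 = 2.11035 m (along the plate) below the hinge at the top edge, so the moment about the hinge is M = F × 2.11035 = 708.407 × 2.11035 = 1494.99 kN·m.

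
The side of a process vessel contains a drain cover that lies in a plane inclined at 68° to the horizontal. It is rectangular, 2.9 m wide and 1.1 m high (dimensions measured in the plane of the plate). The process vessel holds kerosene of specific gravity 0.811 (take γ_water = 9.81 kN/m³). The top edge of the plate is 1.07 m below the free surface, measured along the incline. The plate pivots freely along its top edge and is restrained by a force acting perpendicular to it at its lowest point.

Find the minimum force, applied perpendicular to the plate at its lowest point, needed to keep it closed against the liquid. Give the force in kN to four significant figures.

P ≈ 21.22 kN

γ = 0.811 × 9.81 = 7.95591 kN/m³.
Let θ = 68° be the plate's angle to the horizontal; measure y along the incline from where the plane meets the free surface. Vertical depth h = y·sinθ with sinθ = 0.927184.
The centroid lies 1.1/2 = 0.55 m below the top edge, so y_c = 1.07 + 0.55 = 1.62 m and h_c = 1.62 × 0.927184 = 1.50204 m.
A = 2.9 × 1.1 = 3.19 m².
Resultant F = γ·h_c·A = 7.95591 × 1.50204 × 3.19 = 38.1208 kN.
I_c = b·h³/12 = 2.9 × 1.1³/12 = 0.321658 m⁴.
Centre of pressure: y_p = y_c + I_c/(y_c·A) = 1.62 + 0.321658/(1.62 × 3.19) = 1.62 + 0.0622427 = 1.68224 m along the plane.
The resultant acts 0.55 + 0.0622427 = 0.612243 m (along the plate) below the hinge at the top edge, so the moment about the hinge is M = F × 0.612243 = 38.1208 × 0.612243 = 23.3392 kN·m.
A normal force at the bottom, 1.1 m from the hinge, must supply this moment: P = 23.3392/1.1 = 21.2175 kN.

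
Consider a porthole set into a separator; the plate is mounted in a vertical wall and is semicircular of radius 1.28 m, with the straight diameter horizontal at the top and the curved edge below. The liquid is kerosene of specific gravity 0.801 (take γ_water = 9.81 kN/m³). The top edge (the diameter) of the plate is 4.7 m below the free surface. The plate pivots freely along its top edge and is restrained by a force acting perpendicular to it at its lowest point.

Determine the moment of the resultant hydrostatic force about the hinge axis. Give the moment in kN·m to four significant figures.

γ = 0.801 × 9.81 = 7.85781 kN/m³.
The centroid of a semicircle lies 4r/(3π) = 0.543249 m from the diameter, here below the top edge, so the centroid depth is h_c = 4.7 + 0.543249 = 5.24325 m.
A = πr²/2 = π × 1.28²/2 = 2.57359 m².
Resultant F = γ·h_c·A = 7.85781 × 5.24325 × 2.57359 = 106.033 kN.
I_c = (π/8 − 8/(9π))·r⁴ = 0.109757 × 1.28⁴ = 0.294627 m⁴.
Centre of pressure: y_p = y_c + I_c/(y_c·A) = 5.24325 + 0.294627/(5.24325 × 2.57359) = 5.24325 + 0.021834 = 5.26508 m along the plane.
The resultant acts 0.543249 + 0.021834 = 0.565083 m (along the plate) below the hinge at the top edge, so the moment about the hinge is M = F × 0.565083 = 106.033 × 0.565083 = 59.9174 kN·m.

M ≈ 59.92 kN·m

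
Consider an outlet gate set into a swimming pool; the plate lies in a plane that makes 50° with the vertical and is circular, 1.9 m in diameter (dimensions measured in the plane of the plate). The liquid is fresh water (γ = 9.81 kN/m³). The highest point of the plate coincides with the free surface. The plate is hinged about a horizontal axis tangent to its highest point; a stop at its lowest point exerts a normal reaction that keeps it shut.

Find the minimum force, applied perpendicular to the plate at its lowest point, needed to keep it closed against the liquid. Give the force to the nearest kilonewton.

γ = 9.81 kN/m³.
The plate makes 50° with the vertical, i.e. θ = 90° − 50° = 40° to the horizontal. Measuring y along the incline from the free-surface line, vertical depth h = y·sinθ with sinθ = 0.642788.
The centroid is at the centre, 0.95 m below the top of the plate, so y_c = 0.95 m and h_c = 0.95 × 0.642788 = 0.610649 m.
A = π(0.95)² = 2.83529 m².
Resultant F = γ·h_c·A = 9.81 × 0.610649 × 2.83529 = 16.9847 kN.
I_c = πr⁴/4 = π × 0.95⁴/4 = 0.639712 m⁴.
Centre of pressure: y_p = y_c + I_c/(y_c·A) = 0.95 + 0.639712/(0.95 × 2.83529) = 0.95 + 0.2375 = 1.1875 m along the plane.
The resultant acts 0.95 + 0.2375 = 1.1875 m (along the plate) below the hinge at the top edge, so the moment about the hinge is M = F × 1.1875 = 16.9847 × 1.1875 = 20.1693 kN·m.
A normal force at the bottom, 1.9 m from the hinge, must supply this moment: P = 20.1693/1.9 = 10.6154 kN.

P ≈ 11 kN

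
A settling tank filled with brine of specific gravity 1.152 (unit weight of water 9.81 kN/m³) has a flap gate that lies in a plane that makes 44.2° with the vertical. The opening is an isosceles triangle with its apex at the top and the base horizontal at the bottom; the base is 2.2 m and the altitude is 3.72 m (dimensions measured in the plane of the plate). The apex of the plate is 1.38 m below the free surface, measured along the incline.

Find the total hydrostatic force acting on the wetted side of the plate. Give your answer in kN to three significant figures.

F ≈ 128 kN

γ = 1.152 × 9.81 = 11.30112 kN/m³.
The plate makes 44.2° with the vertical, i.e. θ = 90° − 44.2° = 45.8° to the horizontal. Measuring y along the incline from the free-surface line, vertical depth h = y·sinθ with sinθ = 0.716911.
With the apex up, the centroid sits 2h/3 = 2 × 3.72/3 = 2.48 m below the apex, so y_c = 1.38 + 2.48 = 3.86 m and h_c = 3.86 × 0.716911 = 2.76728 m.
A = ½ × 2.2 × 3.72 = 4.092 m².
Resultant F = γ·h_c·A = 11.30112 × 2.76728 × 4.092 = 127.971 kN.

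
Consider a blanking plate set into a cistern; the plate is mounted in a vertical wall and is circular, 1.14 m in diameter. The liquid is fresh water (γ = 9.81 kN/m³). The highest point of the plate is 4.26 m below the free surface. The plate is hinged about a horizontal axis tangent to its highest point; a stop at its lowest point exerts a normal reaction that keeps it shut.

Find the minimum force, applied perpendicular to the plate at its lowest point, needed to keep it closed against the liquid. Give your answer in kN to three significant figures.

P ≈ 24.9 kN

γ = 9.81 kN/m³.
The centroid is at the centre, 0.57 m below the top of the plate, so the centroid depth is h_c = 4.26 + 0.57 = 4.83 m.
A = π(0.57)² = 1.0207 m².
Resultant F = γ·h_c·A = 9.81 × 4.83 × 1.0207 = 48.3631 kN.
I_c = πr⁴/4 = π × 0.57⁴/4 = 0.0829066 m⁴.
Centre of pressure: y_p = y_c + I_c/(y_c·A) = 4.83 + 0.0829066/(4.83 × 1.0207) = 4.83 + 0.0168168 = 4.84682 m along the plane.
The resultant acts 0.57 + 0.0168168 = 0.586817 m (along the plate) below the hinge at the top edge, so the moment about the hinge is M = F × 0.586817 = 48.3631 × 0.586817 = 28.3803 kN·m.
A normal force at the bottom, 1.14 m from the hinge, must supply this moment: P = 28.3803/1.14 = 24.895 kN.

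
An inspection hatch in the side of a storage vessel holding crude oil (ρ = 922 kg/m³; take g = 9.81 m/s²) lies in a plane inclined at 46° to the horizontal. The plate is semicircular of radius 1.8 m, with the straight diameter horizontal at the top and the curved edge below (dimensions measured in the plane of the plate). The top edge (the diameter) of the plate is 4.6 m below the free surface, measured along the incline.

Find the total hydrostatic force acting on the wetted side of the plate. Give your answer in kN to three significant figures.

F ≈ 178 kN

γ = ρg = 922 × 9.81 / 1000 = 9.04482 kN/m³.
Let θ = 46° be the plate's angle to the horizontal; measure y along the incline from where the plane meets the free surface. Vertical depth h = y·sinθ with sinθ = 0.719340.
The centroid of a semicircle lies 4r/(3π) = 0.763944 m from the diameter, here below the top edge, so y_c = 4.6 + 0.763944 = 5.36394 m and h_c = 5.36394 × 0.719340 = 3.8585 m.
A = πr²/2 = π × 1.8²/2 = 5.08938 m².
Resultant F = γ·h_c·A = 9.04482 × 3.8585 × 5.08938 = 177.617 kN.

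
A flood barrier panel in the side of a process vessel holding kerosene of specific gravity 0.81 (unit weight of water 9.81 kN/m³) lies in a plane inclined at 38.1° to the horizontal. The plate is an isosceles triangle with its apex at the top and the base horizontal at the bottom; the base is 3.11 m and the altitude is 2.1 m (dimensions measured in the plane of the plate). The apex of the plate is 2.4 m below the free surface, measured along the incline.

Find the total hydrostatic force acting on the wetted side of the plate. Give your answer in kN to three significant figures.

F ≈ 60.8 kN

γ = 0.81 × 9.81 = 7.9461 kN/m³.
Let θ = 38.1° be the plate's angle to the horizontal; measure y along the incline from where the plane meets the free surface. Vertical depth h = y·sinθ with sinθ = 0.617036.
With the apex up, the centroid sits 2h/3 = 2 × 2.1/3 = 1.4 m below the apex, so y_c = 2.4 + 1.4 = 3.8 m and h_c = 3.8 × 0.617036 = 2.34474 m.
A = ½ × 3.11 × 2.1 = 3.2655 m².
Resultant F = γ·h_c·A = 7.9461 × 2.34474 × 3.2655 = 60.8413 kN.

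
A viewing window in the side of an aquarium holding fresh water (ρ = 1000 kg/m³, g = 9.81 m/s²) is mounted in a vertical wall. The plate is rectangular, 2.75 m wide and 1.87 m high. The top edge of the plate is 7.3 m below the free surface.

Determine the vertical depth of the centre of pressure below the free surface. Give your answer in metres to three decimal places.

h_p = 8.270 m

γ = ρg = 1000 × 9.81 = 9810 N/m³ = 9.81 kN/m³.
The centroid lies 1.87/2 = 0.935 m below the top edge, so the centroid depth is h_c = 7.3 + 0.935 = 8.235 m.
A = 2.75 × 1.87 = 5.1425 m².
Resultant F = γ·h_c·A = 9.81 × 8.235 × 5.1425 = 415.439 kN.
I_c = b·h³/12 = 2.75 × 1.87³/12 = 1.49857 m⁴.
Centre of pressure: y_p = y_c + I_c/(y_c·A) = 8.235 + 1.49857/(8.235 × 5.1425) = 8.235 + 0.0353866 = 8.27039 m along the plane.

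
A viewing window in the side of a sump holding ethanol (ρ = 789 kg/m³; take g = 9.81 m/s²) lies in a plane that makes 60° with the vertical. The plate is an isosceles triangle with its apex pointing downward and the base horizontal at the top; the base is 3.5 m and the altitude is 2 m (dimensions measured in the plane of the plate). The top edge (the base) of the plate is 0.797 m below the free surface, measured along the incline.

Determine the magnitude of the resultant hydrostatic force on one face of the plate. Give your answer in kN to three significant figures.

F ≈ 19.8 kN

γ = ρg = 789 × 9.81 / 1000 = 7.74009 kN/m³.
The plate makes 60° with the vertical, i.e. θ = 90° − 60° = 30° to the horizontal. Measuring y along the incline from the free-surface line, vertical depth h = y·sinθ with sinθ = 0.500000.
With the apex down, the centroid sits h/3 = 2/3 = 0.666667 m below the base (the top edge), so y_c = 0.797 + 0.666667 = 1.46367 m and h_c = 1.46367 × 0.500000 = 0.731835 m.
A = ½ × 3.5 × 2 = 3.5 m².
Resultant F = γ·h_c·A = 7.74009 × 0.731835 × 3.5 = 19.8256 kN.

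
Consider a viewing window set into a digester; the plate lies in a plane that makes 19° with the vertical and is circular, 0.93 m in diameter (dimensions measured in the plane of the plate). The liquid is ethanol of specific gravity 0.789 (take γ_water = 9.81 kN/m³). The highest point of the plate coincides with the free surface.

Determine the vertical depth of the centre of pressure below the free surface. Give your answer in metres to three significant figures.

h_p = 0.550 m

γ = 0.789 × 9.81 = 7.74009 kN/m³.
The plate makes 19° with the vertical, i.e. θ = 90° − 19° = 71° to the horizontal. Measuring y along the incline from the free-surface line, vertical depth h = y·sinθ with sinθ = 0.945519.
The centroid is at the centre, 0.465 m below the top of the plate, so y_c = 0.465 m and h_c = 0.465 × 0.945519 = 0.439666 m.
A = π(0.465)² = 0.679291 m².
Resultant F = γ·h_c·A = 7.74009 × 0.439666 × 0.679291 = 2.31166 kN.
I_c = πr⁴/4 = π × 0.465⁴/4 = 0.0367199 m⁴.
Centre of pressure: y_p = y_c + I_c/(y_c·A) = 0.465 + 0.0367199/(0.465 × 0.679291) = 0.465 + 0.11625 = 0.58125 m along the plane.
Vertically, h_p = y_p·sinθ = 0.58125 × 0.945519 = 0.549583 m.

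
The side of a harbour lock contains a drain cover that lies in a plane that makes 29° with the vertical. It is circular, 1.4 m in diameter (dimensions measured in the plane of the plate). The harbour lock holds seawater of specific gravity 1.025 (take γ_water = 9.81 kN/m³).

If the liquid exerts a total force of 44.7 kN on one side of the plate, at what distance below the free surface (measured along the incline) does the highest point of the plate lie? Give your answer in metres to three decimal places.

y_top ≈ 2.602 m

γ = 1.025 × 9.81 = 10.05525 kN/m³.
A = π(0.7)² = 1.53938 m².
From F = γ·h_c·A, the centroid depth is h_c = 44.7/(10.05525 × 1.53938) = 2.88781 m.
The plate makes 29° with the vertical, i.e. θ = 90° − 29° = 61° to the horizontal. Measuring y along the incline from the free-surface line, vertical depth h = y·sinθ with sinθ = 0.874620.
Along the incline, y_c = h_c/sinθ = 2.88781/0.874620 = 3.30179 m.
The centroid is at the centre, 0.7 m below the top of the plate, so the highest point sits at y_top = 3.30179 − 0.7 = 2.60179 m along the incline.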